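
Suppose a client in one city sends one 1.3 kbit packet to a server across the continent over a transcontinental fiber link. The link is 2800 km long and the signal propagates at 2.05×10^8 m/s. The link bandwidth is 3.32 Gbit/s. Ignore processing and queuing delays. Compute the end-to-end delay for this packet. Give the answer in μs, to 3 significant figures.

13700 μs

L = 1300 bits.
Transmission delay = L/R = 1300 / 3320000000 = 0.391566 μs.
Propagation delay = d/s = 2800000 m / 2.05e+08 m/s = 13658.5 μs.
Total = 13700 μs.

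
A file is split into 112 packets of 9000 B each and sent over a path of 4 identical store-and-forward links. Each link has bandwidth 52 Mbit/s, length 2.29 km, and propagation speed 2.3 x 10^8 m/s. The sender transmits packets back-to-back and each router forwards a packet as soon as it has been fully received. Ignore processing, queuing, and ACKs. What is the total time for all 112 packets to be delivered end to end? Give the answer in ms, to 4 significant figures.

159.3 ms

Per-hop transmission t_tx = L/R = 72000/52000000 = 1.38462 ms.
Per-hop propagation t_prop = 2290/2.3e+08 = 0.00995652 ms.
Pipeline fill: first packet needs 4·t_tx to clear all hops; remaining 111 packets each add one t_tx.
Total = (4+112-1)·t_tx + 4·t_prop = 115·1.38462 + 4·0.00995652 = 159.3 ms.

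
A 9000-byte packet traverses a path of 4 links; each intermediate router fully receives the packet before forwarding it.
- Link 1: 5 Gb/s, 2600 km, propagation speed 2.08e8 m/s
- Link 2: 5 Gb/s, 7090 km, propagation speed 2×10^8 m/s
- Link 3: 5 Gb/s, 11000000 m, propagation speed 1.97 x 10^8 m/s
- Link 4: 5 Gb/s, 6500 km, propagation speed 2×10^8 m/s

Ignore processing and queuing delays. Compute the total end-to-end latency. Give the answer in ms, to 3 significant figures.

136 ms

L = 9000 × 8 = 72000 bits.
Transmission delay per hop = L/R = 72000/5000000000 = 0.0144 ms; 4 hops → 0.0576 ms.
Propagation delays (d/s per hop): 12.5, 35.45, 55.8376, 32.5 ms; sum = 136.288 ms.
End-to-end = 136 ms.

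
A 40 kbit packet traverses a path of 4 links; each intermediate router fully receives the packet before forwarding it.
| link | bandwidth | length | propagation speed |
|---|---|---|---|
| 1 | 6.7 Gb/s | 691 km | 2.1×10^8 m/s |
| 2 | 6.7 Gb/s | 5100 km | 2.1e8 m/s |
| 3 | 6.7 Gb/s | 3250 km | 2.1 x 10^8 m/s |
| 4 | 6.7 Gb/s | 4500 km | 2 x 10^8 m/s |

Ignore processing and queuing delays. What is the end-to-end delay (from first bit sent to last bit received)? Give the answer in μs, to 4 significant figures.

L = 40000 bits.
Transmission delay per hop = L/R = 40000/6700000000 = 5.97015 μs; 4 hops → 23.8806 μs.
Propagation delays (d/s per hop): 3290.48, 24285.7, 15476.2, 22500 μs; sum = 65552.4 μs.
End-to-end = 65580 μs.

65580 μs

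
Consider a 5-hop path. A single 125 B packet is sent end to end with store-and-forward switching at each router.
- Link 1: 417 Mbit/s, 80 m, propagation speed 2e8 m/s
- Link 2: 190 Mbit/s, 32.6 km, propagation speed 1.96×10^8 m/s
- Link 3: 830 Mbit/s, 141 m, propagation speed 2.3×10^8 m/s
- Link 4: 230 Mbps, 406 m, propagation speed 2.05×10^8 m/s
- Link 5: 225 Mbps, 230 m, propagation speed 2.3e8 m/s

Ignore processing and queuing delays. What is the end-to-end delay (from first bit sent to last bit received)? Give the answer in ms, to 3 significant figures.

L = 125 × 8 = 1000 bits.
Transmission delays (L/R per hop): 0.00239808, 0.00526316, 0.00120482, 0.00434783, 0.00444444 ms; sum = 0.0176583 ms.
Propagation delays (d/s per hop): 0.0004, 0.166327, 0.000613043, 0.00198049, 0.001 ms; sum = 0.17032 ms.
End-to-end = 0.188 ms.

0.188 ms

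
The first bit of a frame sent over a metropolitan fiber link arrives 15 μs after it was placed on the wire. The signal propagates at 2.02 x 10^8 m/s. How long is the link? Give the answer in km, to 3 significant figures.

3.03 km

d = s × t_prop = 202000000 × 1.5e-05 = 3.03 km.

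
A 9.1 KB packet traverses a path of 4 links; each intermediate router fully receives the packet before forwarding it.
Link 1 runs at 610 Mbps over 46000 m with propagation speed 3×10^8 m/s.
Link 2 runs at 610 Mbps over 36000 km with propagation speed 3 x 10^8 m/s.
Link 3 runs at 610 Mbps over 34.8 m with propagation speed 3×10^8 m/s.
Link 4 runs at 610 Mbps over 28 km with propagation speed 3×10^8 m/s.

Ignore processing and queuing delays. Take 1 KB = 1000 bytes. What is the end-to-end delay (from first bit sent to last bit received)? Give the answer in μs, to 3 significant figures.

L = 72800 bits.
Transmission delay per hop = L/R = 72800/610000000 = 119.344 μs; 4 hops → 477.377 μs.
Propagation delays (d/s per hop): 153.333, 120000, 0.116, 93.3333 μs; sum = 120247 μs.
End-to-end = 121000 μs.

121000 μs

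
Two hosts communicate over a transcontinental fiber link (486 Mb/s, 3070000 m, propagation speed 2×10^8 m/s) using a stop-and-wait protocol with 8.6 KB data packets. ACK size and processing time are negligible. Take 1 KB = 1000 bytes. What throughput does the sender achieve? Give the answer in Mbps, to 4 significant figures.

t_tx = L/R = 68800/486000000 = 0.000141564 s.
t_prop = 3070000/200000000 = 0.01535 s; RTT = 0.0307 s.
Cycle = t_tx + RTT = 0.0308416 s.
Throughput = L / cycle = 68800 / 0.0308416 = 2.231 Mbps.

2.231 Mbps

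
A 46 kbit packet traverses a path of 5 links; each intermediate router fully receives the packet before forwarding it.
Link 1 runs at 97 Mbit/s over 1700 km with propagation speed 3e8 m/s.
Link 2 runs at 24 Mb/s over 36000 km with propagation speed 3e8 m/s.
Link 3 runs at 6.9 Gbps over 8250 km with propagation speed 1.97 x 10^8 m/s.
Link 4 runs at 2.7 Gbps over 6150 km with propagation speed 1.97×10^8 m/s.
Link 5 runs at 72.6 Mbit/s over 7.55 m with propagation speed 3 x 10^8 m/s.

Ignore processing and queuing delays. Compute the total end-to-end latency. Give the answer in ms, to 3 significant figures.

L = 46000 bits.
Transmission delays (L/R per hop): 0.474227, 1.91667, 0.00666667, 0.017037, 0.633609 ms; sum = 3.04821 ms.
Propagation delays (d/s per hop): 5.66667, 120, 41.8782, 31.2183, 2.51667e-05 ms; sum = 198.763 ms.
End-to-end = 202 ms.

202 ms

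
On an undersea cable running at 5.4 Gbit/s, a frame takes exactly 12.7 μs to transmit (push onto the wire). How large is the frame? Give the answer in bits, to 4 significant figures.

L = R × t_tx = 5400000000 b/s × 1.27e-05 s = 68580 bits.

68580 bits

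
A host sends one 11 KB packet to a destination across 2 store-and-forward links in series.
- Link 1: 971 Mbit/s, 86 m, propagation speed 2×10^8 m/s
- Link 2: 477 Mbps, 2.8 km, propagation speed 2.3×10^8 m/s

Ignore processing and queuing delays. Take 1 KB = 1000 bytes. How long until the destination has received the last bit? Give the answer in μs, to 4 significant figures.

287.7 μs

L = 88000 bits.
Transmission delays (L/R per hop): 90.6282, 184.486 μs; sum = 275.115 μs.
Propagation delays (d/s per hop): 0.43, 12.1739 μs; sum = 12.6039 μs.
End-to-end = 287.7 μs.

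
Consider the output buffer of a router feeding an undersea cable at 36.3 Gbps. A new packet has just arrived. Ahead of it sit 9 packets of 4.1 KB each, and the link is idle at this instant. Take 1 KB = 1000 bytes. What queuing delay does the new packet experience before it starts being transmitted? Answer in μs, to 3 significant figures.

8.13 μs

Each queued packet: L/R = 32800/36300000000 = 0.903581 μs.
9 queued → 8.13223 μs.
Queuing delay = 8.13 μs.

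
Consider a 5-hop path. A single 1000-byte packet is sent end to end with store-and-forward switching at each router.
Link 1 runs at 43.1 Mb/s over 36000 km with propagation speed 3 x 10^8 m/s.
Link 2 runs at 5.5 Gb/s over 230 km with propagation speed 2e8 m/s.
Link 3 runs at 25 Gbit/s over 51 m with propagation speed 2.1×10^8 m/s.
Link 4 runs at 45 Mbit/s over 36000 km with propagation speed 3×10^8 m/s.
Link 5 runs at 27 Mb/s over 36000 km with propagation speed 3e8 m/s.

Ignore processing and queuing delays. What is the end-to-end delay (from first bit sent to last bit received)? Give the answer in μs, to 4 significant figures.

361800 μs

L = 1000 × 8 = 8000 bits.
Transmission delays (L/R per hop): 185.615, 1.45455, 0.32, 177.778, 296.296 μs; sum = 661.463 μs.
Propagation delays (d/s per hop): 120000, 1150, 0.242857, 120000, 120000 μs; sum = 361150 μs.
End-to-end = 361800 μs.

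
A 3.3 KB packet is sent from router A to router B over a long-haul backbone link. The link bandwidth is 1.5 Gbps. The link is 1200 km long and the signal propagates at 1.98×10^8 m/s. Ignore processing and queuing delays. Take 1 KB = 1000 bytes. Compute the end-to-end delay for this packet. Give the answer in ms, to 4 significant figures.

6.078 ms

L = 26400 bits.
Transmission delay = L/R = 26400 / 1500000000 = 0.0176 ms.
Propagation delay = d/s = 1200000 m / 198000000 m/s = 6.06061 ms.
Total = 6.078 ms.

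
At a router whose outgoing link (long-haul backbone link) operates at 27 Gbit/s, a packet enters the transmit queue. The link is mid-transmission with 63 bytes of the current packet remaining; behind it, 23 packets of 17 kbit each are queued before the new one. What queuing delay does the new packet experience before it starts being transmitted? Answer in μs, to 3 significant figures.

Each queued packet: L/R = 17000/27000000000 = 0.62963 μs.
23 queued → 14.4815 μs.
Plus remaining 504 bits of current packet: 0.0186667 μs.
Queuing delay = 14.5 μs.

14.5 μs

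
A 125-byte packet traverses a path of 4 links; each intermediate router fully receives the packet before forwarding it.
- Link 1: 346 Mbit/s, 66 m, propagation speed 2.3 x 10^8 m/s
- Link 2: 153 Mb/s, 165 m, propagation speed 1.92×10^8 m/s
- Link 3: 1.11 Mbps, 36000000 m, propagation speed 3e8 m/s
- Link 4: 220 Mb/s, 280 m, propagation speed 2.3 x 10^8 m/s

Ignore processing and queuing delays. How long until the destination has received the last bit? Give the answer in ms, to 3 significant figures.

L = 125 × 8 = 1000 bits.
Transmission delays (L/R per hop): 0.00289017, 0.00653595, 0.900901, 0.00454545 ms; sum = 0.914872 ms.
Propagation delays (d/s per hop): 0.000286957, 0.000859375, 120, 0.00121739 ms; sum = 120.002 ms.
End-to-end = 121 ms.

121 ms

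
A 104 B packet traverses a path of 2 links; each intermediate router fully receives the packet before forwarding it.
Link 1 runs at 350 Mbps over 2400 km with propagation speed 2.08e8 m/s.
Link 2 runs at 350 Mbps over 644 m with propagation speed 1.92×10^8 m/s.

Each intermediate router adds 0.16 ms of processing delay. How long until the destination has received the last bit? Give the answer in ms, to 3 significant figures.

L = 104 × 8 = 832 bits.
Transmission delay per hop = L/R = 832/350000000 = 0.00237714 ms; 2 hops → 0.00475429 ms.
Propagation delays (d/s per hop): 11.5385, 0.00335417 ms; sum = 11.5418 ms.
Processing at 1 router(s): 1 × 0.16 ms = 0.16 ms.
End-to-end = 11.7 ms.

11.7 ms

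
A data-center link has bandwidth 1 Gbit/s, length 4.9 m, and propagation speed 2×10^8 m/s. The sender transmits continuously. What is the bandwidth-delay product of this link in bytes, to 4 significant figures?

Propagation delay = 4.9 / 200000000 = 2.45e-08 s.
BDP = R × t_prop = 1000000000 × 2.45e-08 = 24.5 bits.
In bytes: 24.5/8 = 3.063 bytes.

3.063 bytes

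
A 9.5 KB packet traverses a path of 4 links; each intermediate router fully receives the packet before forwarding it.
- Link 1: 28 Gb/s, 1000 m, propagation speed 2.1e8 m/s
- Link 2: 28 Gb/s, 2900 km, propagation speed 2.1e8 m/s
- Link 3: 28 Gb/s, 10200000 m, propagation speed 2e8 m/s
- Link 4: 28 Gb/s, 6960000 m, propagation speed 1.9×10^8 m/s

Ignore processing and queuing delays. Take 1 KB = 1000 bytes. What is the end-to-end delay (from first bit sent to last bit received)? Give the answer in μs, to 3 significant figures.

101000 μs

L = 76000 bits.
Transmission delay per hop = L/R = 76000/28000000000 = 2.71429 μs; 4 hops → 10.8571 μs.
Propagation delays (d/s per hop): 4.7619, 13809.5, 51000, 36631.6 μs; sum = 101446 μs.
End-to-end = 101000 μs.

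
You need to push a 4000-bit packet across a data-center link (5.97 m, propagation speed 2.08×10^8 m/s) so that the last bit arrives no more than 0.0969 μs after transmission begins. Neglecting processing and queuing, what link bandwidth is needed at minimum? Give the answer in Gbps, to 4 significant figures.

58.65 Gbps

Propagation delay = 5.97 / 208000000 = 0.0287019 μs.
Transmission budget = 0.0969 − 0.0287019 = 0.0681981 μs.
R ≥ L / t_tx = 4000 bits / 6.81981e-08 s = 58.65 Gbps.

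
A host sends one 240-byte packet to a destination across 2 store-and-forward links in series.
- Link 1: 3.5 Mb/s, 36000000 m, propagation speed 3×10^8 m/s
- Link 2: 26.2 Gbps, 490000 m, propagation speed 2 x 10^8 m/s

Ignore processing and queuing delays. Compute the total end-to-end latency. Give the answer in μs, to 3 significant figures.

L = 240 × 8 = 1920 bits.
Transmission delays (L/R per hop): 548.571, 0.0732824 μs; sum = 548.645 μs.
Propagation delays (d/s per hop): 120000, 2450 μs; sum = 122450 μs.
End-to-end = 123000 μs.

123000 μs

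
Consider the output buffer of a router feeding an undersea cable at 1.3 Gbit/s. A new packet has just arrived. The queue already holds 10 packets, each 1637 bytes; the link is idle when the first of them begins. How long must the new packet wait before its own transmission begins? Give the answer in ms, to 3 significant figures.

Each queued packet: L/R = 13096/1300000000 = 0.0100738 ms.
10 queued → 0.100738 ms.
Queuing delay = 0.101 ms.

0.101 ms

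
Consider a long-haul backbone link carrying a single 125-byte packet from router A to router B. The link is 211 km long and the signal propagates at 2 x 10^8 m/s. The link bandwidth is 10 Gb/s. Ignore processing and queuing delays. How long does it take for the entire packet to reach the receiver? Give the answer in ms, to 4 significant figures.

L = 125 × 8 = 1000 bits.
Transmission delay = L/R = 1000 / 10000000000 = 0.0001 ms.
Propagation delay = d/s = 211000 m / 200000000 m/s = 1.055 ms.
Total = 1.055 ms.

1.055 ms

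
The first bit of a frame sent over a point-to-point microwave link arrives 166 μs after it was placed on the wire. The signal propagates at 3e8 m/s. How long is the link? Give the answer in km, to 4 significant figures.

49.80 km

d = s × t_prop = 300000000 × 0.000166 = 49.80 km.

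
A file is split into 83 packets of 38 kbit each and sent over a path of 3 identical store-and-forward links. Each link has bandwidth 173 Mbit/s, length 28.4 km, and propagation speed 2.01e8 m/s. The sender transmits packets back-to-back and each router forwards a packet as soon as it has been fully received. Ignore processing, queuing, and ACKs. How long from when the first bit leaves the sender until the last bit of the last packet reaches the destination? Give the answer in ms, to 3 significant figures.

Per-hop transmission t_tx = L/R = 38000/173000000 = 0.219653 ms.
Per-hop propagation t_prop = 28400/2.01e+08 = 0.141294 ms.
Pipeline fill: first packet needs 3·t_tx to clear all hops; remaining 82 packets each add one t_tx.
Total = (3+83-1)·t_tx + 3·t_prop = 85·0.219653 + 3·0.141294 = 19.1 ms.

19.1 ms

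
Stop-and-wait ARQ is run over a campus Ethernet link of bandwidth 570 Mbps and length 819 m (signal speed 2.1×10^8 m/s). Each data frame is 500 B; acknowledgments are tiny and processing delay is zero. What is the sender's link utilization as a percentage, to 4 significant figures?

t_tx = L/R = 4000/570000000 = 7.01754e-06 s.
t_prop = 819/210000000 = 3.9e-06 s; RTT = 7.8e-06 s.
Cycle = t_tx + RTT = 1.48175e-05 s.
Utilization = t_tx / cycle = 7.01754e-06/1.48175e-05 = 47.36 %.

47.36 %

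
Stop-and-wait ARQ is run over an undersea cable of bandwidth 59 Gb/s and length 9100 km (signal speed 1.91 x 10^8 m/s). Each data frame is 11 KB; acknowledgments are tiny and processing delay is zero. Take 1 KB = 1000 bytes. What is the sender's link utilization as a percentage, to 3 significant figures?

0.00157 %

t_tx = L/R = 88000/59000000000 = 1.49153e-06 s.
t_prop = 9100000/191000000 = 0.047644 s; RTT = 0.095288 s.
Cycle = t_tx + RTT = 0.0952894 s.
Utilization = t_tx / cycle = 1.49153e-06/0.0952894 = 0.00157 %.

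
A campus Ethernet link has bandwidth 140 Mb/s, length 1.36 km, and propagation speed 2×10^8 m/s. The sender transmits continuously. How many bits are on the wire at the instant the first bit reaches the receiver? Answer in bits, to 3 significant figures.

Propagation delay = 1360 / 200000000 = 6.8e-06 s.
BDP = R × t_prop = 140000000 × 6.8e-06 = 952 bits.

952 bits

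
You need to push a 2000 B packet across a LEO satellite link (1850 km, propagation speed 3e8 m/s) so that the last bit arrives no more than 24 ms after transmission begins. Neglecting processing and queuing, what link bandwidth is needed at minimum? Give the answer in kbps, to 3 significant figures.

897 kbps

L = 16000 bits.
Propagation delay = 1850000 / 300000000 = 6.16667 ms.
Transmission budget = 24 − 6.16667 = 17.8333 ms.
R ≥ L / t_tx = 16000 bits / 0.0178333 s = 897 kbps.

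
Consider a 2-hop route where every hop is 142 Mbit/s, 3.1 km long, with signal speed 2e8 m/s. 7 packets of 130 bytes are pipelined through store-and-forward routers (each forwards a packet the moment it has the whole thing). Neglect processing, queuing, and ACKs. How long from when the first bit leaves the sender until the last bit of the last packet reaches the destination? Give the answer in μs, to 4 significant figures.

89.59 μs

Per-hop transmission t_tx = L/R = 1040/142000000 = 7.32394 μs.
Per-hop propagation t_prop = 3100/200000000 = 15.5 μs.
Pipeline fill: first packet needs 2·t_tx to clear all hops; remaining 6 packets each add one t_tx.
Total = (2+7-1)·t_tx + 2·t_prop = 8·7.32394 + 2·15.5 = 89.59 μs.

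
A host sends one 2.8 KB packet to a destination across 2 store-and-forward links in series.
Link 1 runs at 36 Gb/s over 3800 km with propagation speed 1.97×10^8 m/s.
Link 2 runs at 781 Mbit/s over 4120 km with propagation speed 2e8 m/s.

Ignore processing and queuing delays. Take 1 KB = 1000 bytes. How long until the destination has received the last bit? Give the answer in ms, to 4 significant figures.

39.92 ms

L = 22400 bits.
Transmission delays (L/R per hop): 0.000622222, 0.0286812 ms; sum = 0.0293034 ms.
Propagation delays (d/s per hop): 19.2893, 20.6 ms; sum = 39.8893 ms.
End-to-end = 39.92 ms.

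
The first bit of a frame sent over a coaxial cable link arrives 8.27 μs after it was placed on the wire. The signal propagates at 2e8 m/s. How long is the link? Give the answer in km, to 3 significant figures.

1.65 km

d = s × t_prop = 200000000 × 8.27e-06 = 1.65 km.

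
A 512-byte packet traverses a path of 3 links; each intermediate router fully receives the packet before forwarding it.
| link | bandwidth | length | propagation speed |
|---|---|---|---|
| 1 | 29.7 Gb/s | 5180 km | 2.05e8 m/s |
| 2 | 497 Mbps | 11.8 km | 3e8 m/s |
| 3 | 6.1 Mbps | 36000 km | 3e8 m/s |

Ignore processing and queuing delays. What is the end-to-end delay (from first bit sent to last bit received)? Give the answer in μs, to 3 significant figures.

L = 512 × 8 = 4096 bits.
Transmission delays (L/R per hop): 0.137912, 8.24145, 671.475 μs; sum = 679.855 μs.
Propagation delays (d/s per hop): 25268.3, 39.3333, 120000 μs; sum = 145308 μs.
End-to-end = 146000 μs.

146000 μs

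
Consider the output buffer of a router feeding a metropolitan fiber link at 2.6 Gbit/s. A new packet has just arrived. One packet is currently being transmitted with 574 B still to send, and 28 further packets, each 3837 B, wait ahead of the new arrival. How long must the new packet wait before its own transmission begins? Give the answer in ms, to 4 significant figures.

0.3323 ms

Each queued packet: L/R = 30696/2600000000 = 0.0118062 ms.
28 queued → 0.330572 ms.
Plus remaining 4592 bits of current packet: 0.00176615 ms.
Queuing delay = 0.3323 ms.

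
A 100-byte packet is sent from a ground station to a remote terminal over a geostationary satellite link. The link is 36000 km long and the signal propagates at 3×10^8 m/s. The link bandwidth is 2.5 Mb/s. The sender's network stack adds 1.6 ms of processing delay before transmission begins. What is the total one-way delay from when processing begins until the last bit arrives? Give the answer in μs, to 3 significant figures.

122000 μs

L = 100 × 8 = 800 bits.
Transmission delay = L/R = 800 / 2500000 = 320 μs.
Propagation delay = d/s = 36000000 m / 300000000 m/s = 120000 μs.
Plus processing delay 1.6 ms = 1600 μs.
Total = 122000 μs.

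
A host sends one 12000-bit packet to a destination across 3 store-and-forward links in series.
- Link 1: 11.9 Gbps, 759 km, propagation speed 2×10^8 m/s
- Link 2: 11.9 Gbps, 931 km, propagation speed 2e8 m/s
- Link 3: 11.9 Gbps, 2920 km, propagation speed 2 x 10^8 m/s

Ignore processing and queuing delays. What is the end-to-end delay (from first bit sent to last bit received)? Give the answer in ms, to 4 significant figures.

Transmission delay per hop = L/R = 12000/11900000000 = 0.0010084 ms; 3 hops → 0.00302521 ms.
Propagation delays (d/s per hop): 3.795, 4.655, 14.6 ms; sum = 23.05 ms.
End-to-end = 23.05 ms.

23.05 ms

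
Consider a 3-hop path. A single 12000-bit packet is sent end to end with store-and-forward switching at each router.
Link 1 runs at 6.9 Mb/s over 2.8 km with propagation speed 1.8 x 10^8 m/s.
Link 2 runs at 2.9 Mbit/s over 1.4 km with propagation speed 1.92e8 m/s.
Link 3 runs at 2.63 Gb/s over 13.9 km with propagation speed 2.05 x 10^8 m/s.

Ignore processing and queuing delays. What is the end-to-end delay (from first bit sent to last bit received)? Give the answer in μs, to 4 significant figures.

5972 μs

Transmission delays (L/R per hop): 1739.13, 4137.93, 4.56274 μs; sum = 5881.62 μs.
Propagation delays (d/s per hop): 15.5556, 7.29167, 67.8049 μs; sum = 90.6521 μs.
End-to-end = 5972 μs.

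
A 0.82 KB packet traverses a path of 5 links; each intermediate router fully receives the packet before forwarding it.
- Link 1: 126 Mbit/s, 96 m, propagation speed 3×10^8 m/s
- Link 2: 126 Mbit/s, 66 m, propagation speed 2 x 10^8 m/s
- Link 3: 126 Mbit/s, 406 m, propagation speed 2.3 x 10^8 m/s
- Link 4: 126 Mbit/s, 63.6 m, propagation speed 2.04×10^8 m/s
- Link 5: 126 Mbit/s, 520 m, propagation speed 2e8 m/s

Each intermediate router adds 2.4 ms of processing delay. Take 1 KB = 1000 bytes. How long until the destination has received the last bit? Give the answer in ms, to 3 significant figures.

L = 6560 bits.
Transmission delay per hop = L/R = 6560/126000000 = 0.0520635 ms; 5 hops → 0.260317 ms.
Propagation delays (d/s per hop): 0.00032, 0.00033, 0.00176522, 0.000311765, 0.0026 ms; sum = 0.00532698 ms.
Processing at 4 router(s): 4 × 2.4 ms = 9.6 ms.
End-to-end = 9.87 ms.

9.87 ms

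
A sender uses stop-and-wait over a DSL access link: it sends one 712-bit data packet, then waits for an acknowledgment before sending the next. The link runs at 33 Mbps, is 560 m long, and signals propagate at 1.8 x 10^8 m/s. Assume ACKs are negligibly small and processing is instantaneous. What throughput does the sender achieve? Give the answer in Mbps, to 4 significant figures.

t_tx = L/R = 712/33000000 = 2.15758e-05 s.
t_prop = 560/180000000 = 3.11111e-06 s; RTT = 6.22222e-06 s.
Cycle = t_tx + RTT = 2.7798e-05 s.
Throughput = L / cycle = 712 / 2.7798e-05 = 25.61 Mbps.

25.61 Mbps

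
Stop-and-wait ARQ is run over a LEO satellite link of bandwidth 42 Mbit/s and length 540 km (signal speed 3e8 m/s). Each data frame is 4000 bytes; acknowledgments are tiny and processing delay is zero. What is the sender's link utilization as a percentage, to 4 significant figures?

t_tx = L/R = 32000/42000000 = 0.000761905 s.
t_prop = 540000/300000000 = 0.0018 s; RTT = 0.0036 s.
Cycle = t_tx + RTT = 0.0043619 s.
Utilization = t_tx / cycle = 0.000761905/0.0043619 = 17.47 %.

17.47 %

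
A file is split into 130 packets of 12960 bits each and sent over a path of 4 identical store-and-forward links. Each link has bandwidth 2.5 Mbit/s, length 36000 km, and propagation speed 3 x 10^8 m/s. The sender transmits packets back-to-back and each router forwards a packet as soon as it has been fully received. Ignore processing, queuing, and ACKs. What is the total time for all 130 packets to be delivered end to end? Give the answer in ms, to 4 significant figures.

Per-hop transmission t_tx = L/R = 12960/2500000 = 5.184 ms.
Per-hop propagation t_prop = 36000000/300000000 = 120 ms.
Pipeline fill: first packet needs 4·t_tx to clear all hops; remaining 129 packets each add one t_tx.
Total = (4+130-1)·t_tx + 4·t_prop = 133·5.184 + 4·120 = 1169 ms.

1169 ms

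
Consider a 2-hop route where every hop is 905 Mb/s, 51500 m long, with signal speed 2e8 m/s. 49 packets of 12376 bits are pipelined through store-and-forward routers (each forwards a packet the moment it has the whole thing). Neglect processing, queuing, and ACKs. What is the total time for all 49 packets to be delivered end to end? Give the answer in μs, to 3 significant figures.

Per-hop transmission t_tx = L/R = 12376/905000000 = 13.6751 μs.
Per-hop propagation t_prop = 51500/200000000 = 257.5 μs.
Pipeline fill: first packet needs 2·t_tx to clear all hops; remaining 48 packets each add one t_tx.
Total = (2+49-1)·t_tx + 2·t_prop = 50·13.6751 + 2·257.5 = 1200 μs.

1200 μs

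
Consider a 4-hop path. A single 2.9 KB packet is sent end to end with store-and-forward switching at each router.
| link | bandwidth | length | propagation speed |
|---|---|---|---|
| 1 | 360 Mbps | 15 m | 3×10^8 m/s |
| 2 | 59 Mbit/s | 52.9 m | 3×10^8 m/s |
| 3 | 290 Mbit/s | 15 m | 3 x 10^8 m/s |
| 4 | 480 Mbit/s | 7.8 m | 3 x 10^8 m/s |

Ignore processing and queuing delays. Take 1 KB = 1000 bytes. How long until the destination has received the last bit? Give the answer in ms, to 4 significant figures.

0.5863 ms

L = 23200 bits.
Transmission delays (L/R per hop): 0.0644444, 0.39322, 0.08, 0.0483333 ms; sum = 0.585998 ms.
Propagation delays (d/s per hop): 5e-05, 0.000176333, 5e-05, 2.6e-05 ms; sum = 0.000302333 ms.
End-to-end = 0.5863 ms.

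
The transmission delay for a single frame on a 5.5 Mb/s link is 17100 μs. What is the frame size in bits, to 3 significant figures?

94100 bits

L = R × t_tx = 5500000 b/s × 0.0171 s = 94050 bits.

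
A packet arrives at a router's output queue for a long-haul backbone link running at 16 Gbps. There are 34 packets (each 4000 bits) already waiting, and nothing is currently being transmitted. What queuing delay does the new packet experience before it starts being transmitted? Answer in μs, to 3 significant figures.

Each queued packet: L/R = 4000/16000000000 = 0.25 μs.
34 queued → 8.5 μs.
Queuing delay = 8.50 μs.

8.50 μs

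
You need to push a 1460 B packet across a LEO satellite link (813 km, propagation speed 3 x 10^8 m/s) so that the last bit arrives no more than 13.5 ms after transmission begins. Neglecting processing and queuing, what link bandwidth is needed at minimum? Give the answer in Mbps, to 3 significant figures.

1.08 Mbps

L = 11680 bits.
Propagation delay = 813000 / 300000000 = 2.71 ms.
Transmission budget = 13.5 − 2.71 = 10.79 ms.
R ≥ L / t_tx = 11680 bits / 0.01079 s = 1.08 Mbps.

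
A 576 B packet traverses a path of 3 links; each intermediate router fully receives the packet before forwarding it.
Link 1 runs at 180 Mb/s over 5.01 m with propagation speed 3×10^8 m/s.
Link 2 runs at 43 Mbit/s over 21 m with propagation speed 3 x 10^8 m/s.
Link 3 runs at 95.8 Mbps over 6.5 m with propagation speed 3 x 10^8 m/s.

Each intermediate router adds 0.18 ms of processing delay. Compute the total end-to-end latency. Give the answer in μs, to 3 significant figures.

541 μs

L = 576 × 8 = 4608 bits.
Transmission delays (L/R per hop): 25.6, 107.163, 48.1002 μs; sum = 180.863 μs.
Propagation delays (d/s per hop): 0.0167, 0.07, 0.0216667 μs; sum = 0.108367 μs.
Processing at 2 router(s): 2 × 0.18 ms = 360 μs.
End-to-end = 541 μs.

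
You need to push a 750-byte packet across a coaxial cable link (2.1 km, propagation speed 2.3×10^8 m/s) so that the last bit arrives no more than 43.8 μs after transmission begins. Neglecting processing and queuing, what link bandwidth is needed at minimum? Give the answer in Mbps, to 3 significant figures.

L = 6000 bits.
Propagation delay = 2100 / 2.3e+08 = 9.13043 μs.
Transmission budget = 43.8 − 9.13043 = 34.6696 μs.
R ≥ L / t_tx = 6000 bits / 3.46696e-05 s = 173 Mbps.

173 Mbps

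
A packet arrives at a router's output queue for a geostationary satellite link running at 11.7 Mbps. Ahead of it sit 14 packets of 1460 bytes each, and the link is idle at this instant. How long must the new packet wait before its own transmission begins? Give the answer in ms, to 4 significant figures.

Each queued packet: L/R = 11680/11700000 = 0.998291 ms.
14 queued → 13.9761 ms.
Queuing delay = 13.98 ms.

13.98 ms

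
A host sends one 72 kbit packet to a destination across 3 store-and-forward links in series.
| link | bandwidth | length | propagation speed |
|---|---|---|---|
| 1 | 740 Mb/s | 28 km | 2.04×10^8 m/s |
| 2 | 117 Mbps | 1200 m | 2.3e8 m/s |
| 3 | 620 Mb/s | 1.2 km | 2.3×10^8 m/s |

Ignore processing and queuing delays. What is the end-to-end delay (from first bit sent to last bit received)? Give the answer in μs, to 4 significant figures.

L = 72000 bits.
Transmission delays (L/R per hop): 97.2973, 615.385, 116.129 μs; sum = 828.811 μs.
Propagation delays (d/s per hop): 137.255, 5.21739, 5.21739 μs; sum = 147.69 μs.
End-to-end = 976.5 μs.

976.5 μs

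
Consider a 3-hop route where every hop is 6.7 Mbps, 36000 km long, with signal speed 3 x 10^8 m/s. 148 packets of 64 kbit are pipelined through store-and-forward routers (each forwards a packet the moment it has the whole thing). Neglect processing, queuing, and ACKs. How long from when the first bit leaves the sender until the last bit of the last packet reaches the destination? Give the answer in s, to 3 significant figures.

1.79 s

Per-hop transmission t_tx = L/R = 64000/6700000 = 0.00955224 s.
Per-hop propagation t_prop = 36000000/300000000 = 0.12 s.
Pipeline fill: first packet needs 3·t_tx to clear all hops; remaining 147 packets each add one t_tx.
Total = (3+148-1)·t_tx + 3·t_prop = 150·0.00955224 + 3·0.12 = 1.79 s.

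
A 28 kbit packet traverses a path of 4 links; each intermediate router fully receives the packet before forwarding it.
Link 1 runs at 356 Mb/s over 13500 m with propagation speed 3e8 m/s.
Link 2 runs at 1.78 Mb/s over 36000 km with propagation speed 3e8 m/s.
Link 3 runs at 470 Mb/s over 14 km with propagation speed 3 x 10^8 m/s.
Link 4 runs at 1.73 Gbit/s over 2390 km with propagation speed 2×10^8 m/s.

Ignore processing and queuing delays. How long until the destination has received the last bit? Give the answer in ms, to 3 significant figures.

L = 28000 bits.
Transmission delays (L/R per hop): 0.0786517, 15.7303, 0.0595745, 0.016185 ms; sum = 15.8847 ms.
Propagation delays (d/s per hop): 0.045, 120, 0.0466667, 11.95 ms; sum = 132.042 ms.
End-to-end = 148 ms.

148 ms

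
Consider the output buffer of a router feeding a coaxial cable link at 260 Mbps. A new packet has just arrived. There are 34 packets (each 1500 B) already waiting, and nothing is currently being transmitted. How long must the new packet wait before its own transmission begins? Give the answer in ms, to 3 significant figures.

1.57 ms

Each queued packet: L/R = 12000/260000000 = 0.0461538 ms.
34 queued → 1.56923 ms.
Queuing delay = 1.57 ms.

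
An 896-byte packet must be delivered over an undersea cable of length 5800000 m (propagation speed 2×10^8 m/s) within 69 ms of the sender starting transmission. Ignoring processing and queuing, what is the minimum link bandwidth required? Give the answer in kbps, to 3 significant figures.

179 kbps

L = 7168 bits.
Propagation delay = 5800000 / 200000000 = 29 ms.
Transmission budget = 69 − 29 = 40 ms.
R ≥ L / t_tx = 7168 bits / 0.04 s = 179 kbps.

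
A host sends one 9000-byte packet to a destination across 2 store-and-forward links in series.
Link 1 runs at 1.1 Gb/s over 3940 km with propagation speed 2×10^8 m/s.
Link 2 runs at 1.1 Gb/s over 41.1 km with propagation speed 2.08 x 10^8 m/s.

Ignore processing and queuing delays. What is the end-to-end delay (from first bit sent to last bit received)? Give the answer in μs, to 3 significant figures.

L = 9000 × 8 = 72000 bits.
Transmission delay per hop = L/R = 72000/1100000000 = 65.4545 μs; 2 hops → 130.909 μs.
Propagation delays (d/s per hop): 19700, 197.596 μs; sum = 19897.6 μs.
End-to-end = 20000 μs.

20000 μs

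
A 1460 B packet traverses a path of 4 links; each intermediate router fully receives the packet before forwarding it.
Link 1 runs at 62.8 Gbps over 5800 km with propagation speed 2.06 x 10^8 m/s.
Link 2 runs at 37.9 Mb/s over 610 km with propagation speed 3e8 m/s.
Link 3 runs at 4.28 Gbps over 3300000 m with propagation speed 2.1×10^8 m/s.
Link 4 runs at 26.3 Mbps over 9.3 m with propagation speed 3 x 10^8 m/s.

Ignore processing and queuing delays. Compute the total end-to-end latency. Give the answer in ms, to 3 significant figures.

L = 1460 × 8 = 11680 bits.
Transmission delays (L/R per hop): 0.000185987, 0.308179, 0.00272897, 0.444106 ms; sum = 0.755201 ms.
Propagation delays (d/s per hop): 28.1553, 2.03333, 15.7143, 3.1e-05 ms; sum = 45.903 ms.
End-to-end = 46.7 ms.

46.7 ms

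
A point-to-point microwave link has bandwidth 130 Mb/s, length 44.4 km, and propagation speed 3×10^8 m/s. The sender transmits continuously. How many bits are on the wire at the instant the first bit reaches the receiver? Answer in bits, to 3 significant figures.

19200 bits

Propagation delay = 44400 / 300000000 = 0.000148 s.
BDP = R × t_prop = 130000000 × 0.000148 = 19240 bits.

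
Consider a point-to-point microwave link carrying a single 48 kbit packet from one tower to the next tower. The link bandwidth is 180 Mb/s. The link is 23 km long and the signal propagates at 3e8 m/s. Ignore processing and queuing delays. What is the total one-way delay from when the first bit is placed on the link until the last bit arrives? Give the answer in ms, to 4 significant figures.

L = 48000 bits.
Transmission delay = L/R = 48000 / 180000000 = 0.266667 ms.
Propagation delay = d/s = 23000 m / 300000000 m/s = 0.0766667 ms.
Total = 0.3433 ms.

0.3433 ms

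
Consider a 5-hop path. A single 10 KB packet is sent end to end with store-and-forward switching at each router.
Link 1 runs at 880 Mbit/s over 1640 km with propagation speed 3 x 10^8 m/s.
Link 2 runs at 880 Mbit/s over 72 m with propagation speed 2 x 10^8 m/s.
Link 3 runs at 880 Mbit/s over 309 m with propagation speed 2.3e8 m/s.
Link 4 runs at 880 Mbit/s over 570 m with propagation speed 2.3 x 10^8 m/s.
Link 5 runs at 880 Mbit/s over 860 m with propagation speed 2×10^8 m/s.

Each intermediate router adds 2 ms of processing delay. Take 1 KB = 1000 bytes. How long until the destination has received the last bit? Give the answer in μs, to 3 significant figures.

13900 μs

L = 80000 bits.
Transmission delay per hop = L/R = 80000/880000000 = 90.9091 μs; 5 hops → 454.545 μs.
Propagation delays (d/s per hop): 5466.67, 0.36, 1.34348, 2.47826, 4.3 μs; sum = 5475.15 μs.
Processing at 4 router(s): 4 × 2 ms = 8000 μs.
End-to-end = 13900 μs.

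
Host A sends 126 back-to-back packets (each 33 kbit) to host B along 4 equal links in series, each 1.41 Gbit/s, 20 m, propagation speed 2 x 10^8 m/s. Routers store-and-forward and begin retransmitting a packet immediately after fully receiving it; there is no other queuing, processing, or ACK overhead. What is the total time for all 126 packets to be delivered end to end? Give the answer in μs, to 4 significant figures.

3020 μs

Per-hop transmission t_tx = L/R = 33000/1410000000 = 23.4043 μs.
Per-hop propagation t_prop = 20/200000000 = 0.1 μs.
Pipeline fill: first packet needs 4·t_tx to clear all hops; remaining 125 packets each add one t_tx.
Total = (4+126-1)·t_tx + 4·t_prop = 129·23.4043 + 4·0.1 = 3020 μs.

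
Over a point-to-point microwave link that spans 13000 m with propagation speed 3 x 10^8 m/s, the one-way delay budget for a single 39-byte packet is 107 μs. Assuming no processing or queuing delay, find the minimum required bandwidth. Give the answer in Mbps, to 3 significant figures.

L = 312 bits.
Propagation delay = 13000 / 300000000 = 43.3333 μs.
Transmission budget = 107 − 43.3333 = 63.6667 μs.
R ≥ L / t_tx = 312 bits / 6.36667e-05 s = 4.90 Mbps.

4.90 Mbps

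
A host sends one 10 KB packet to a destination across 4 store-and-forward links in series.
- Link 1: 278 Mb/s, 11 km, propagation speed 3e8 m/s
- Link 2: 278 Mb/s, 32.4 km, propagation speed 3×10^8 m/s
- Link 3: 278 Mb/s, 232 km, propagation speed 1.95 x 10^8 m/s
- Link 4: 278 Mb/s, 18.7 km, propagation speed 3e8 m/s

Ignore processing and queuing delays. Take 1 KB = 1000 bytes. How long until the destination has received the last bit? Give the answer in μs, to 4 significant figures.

2548 μs

L = 80000 bits.
Transmission delay per hop = L/R = 80000/278000000 = 287.77 μs; 4 hops → 1151.08 μs.
Propagation delays (d/s per hop): 36.6667, 108, 1189.74, 62.3333 μs; sum = 1396.74 μs.
End-to-end = 2548 μs.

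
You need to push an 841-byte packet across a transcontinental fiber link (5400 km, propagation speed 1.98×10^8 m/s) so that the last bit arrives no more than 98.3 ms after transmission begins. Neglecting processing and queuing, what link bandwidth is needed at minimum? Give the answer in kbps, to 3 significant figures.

L = 6728 bits.
Propagation delay = 5400000 / 198000000 = 27.2727 ms.
Transmission budget = 98.3 − 27.2727 = 71.0273 ms.
R ≥ L / t_tx = 6728 bits / 0.0710273 s = 94.7 kbps.

94.7 kbps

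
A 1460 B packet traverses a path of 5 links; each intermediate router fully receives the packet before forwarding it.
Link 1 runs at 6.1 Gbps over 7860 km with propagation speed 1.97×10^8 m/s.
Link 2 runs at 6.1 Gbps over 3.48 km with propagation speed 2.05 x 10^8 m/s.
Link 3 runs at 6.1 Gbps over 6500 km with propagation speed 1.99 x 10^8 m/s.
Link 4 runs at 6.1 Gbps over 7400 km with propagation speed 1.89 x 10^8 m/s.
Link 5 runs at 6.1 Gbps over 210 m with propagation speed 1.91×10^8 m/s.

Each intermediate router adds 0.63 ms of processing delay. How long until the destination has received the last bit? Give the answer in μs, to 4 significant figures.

114300 μs

L = 1460 × 8 = 11680 bits.
Transmission delay per hop = L/R = 11680/6100000000 = 1.91475 μs; 5 hops → 9.57377 μs.
Propagation delays (d/s per hop): 39898.5, 16.9756, 32663.3, 39153.4, 1.09948 μs; sum = 111733 μs.
Processing at 4 router(s): 4 × 0.63 ms = 2520 μs.
End-to-end = 114300 μs.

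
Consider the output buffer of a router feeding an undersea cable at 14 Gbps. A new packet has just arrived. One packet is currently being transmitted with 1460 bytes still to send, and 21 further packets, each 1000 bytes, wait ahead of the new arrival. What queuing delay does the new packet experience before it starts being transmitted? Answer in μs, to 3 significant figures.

Each queued packet: L/R = 8000/14000000000 = 0.571429 μs.
21 queued → 12 μs.
Plus remaining 11680 bits of current packet: 0.834286 μs.
Queuing delay = 12.8 μs.

12.8 μs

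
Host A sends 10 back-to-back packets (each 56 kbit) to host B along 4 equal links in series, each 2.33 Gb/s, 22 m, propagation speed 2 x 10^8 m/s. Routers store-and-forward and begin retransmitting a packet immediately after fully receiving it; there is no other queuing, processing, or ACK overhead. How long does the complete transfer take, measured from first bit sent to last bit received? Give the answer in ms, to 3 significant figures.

0.313 ms

Per-hop transmission t_tx = L/R = 56000/2330000000 = 0.0240343 ms.
Per-hop propagation t_prop = 22/200000000 = 0.00011 ms.
Pipeline fill: first packet needs 4·t_tx to clear all hops; remaining 9 packets each add one t_tx.
Total = (4+10-1)·t_tx + 4·t_prop = 13·0.0240343 + 4·0.00011 = 0.313 ms.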